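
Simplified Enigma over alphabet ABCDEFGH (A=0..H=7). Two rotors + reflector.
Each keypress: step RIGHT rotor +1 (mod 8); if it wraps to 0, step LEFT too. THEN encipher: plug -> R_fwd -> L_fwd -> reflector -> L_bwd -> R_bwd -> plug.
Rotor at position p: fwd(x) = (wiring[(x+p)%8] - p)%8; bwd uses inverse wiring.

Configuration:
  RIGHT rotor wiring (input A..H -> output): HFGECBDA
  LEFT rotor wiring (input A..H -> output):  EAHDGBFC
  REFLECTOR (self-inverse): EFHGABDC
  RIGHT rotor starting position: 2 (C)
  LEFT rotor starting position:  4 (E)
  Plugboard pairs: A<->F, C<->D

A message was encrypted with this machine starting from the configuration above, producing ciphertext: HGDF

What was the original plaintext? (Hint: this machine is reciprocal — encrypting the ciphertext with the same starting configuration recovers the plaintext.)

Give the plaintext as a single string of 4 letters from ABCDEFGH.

Answer: DABG

Derivation:
Char 1 ('H'): step: R->3, L=4; H->plug->H->R->D->L->G->refl->D->L'->G->R'->C->plug->D
Char 2 ('G'): step: R->4, L=4; G->plug->G->R->C->L->B->refl->F->L'->B->R'->F->plug->A
Char 3 ('D'): step: R->5, L=4; D->plug->C->R->D->L->G->refl->D->L'->G->R'->B->plug->B
Char 4 ('F'): step: R->6, L=4; F->plug->A->R->F->L->E->refl->A->L'->E->R'->G->plug->G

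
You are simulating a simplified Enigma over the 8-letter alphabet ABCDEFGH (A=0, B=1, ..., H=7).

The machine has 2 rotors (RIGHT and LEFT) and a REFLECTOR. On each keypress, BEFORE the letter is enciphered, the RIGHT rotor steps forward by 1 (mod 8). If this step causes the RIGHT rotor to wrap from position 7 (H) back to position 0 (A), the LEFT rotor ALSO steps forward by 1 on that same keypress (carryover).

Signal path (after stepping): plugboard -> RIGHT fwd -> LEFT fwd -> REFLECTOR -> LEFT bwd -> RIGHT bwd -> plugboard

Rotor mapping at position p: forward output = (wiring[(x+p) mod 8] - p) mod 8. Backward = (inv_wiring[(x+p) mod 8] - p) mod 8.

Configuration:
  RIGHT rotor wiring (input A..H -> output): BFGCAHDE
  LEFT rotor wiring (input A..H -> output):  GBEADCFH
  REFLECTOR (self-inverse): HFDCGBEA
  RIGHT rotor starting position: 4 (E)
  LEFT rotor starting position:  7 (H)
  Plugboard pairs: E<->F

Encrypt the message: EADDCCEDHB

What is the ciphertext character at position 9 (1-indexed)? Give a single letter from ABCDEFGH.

Char 1 ('E'): step: R->5, L=7; E->plug->F->R->B->L->H->refl->A->L'->A->R'->E->plug->F
Char 2 ('A'): step: R->6, L=7; A->plug->A->R->F->L->E->refl->G->L'->H->R'->D->plug->D
Char 3 ('D'): step: R->7, L=7; D->plug->D->R->H->L->G->refl->E->L'->F->R'->A->plug->A
Char 4 ('D'): step: R->0, L->0 (L advanced); D->plug->D->R->C->L->E->refl->G->L'->A->R'->E->plug->F
Char 5 ('C'): step: R->1, L=0; C->plug->C->R->B->L->B->refl->F->L'->G->R'->E->plug->F
Char 6 ('C'): step: R->2, L=0; C->plug->C->R->G->L->F->refl->B->L'->B->R'->E->plug->F
Char 7 ('E'): step: R->3, L=0; E->plug->F->R->G->L->F->refl->B->L'->B->R'->E->plug->F
Char 8 ('D'): step: R->4, L=0; D->plug->D->R->A->L->G->refl->E->L'->C->R'->G->plug->G
Char 9 ('H'): step: R->5, L=0; H->plug->H->R->D->L->A->refl->H->L'->H->R'->C->plug->C

C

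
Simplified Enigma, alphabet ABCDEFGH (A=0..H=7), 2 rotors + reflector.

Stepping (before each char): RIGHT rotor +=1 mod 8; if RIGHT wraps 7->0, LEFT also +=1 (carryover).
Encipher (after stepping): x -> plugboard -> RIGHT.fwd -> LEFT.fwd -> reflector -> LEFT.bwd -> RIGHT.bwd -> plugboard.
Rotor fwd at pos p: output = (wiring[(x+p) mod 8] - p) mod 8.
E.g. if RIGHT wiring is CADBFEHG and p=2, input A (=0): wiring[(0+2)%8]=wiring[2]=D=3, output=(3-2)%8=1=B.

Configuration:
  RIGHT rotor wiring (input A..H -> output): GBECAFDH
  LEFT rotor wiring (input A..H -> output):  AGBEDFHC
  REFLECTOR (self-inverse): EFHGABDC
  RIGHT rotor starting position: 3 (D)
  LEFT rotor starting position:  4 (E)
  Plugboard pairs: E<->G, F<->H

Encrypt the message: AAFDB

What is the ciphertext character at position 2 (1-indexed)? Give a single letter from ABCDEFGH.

Char 1 ('A'): step: R->4, L=4; A->plug->A->R->E->L->E->refl->A->L'->H->R'->C->plug->C
Char 2 ('A'): step: R->5, L=4; A->plug->A->R->A->L->H->refl->C->L'->F->R'->G->plug->E

E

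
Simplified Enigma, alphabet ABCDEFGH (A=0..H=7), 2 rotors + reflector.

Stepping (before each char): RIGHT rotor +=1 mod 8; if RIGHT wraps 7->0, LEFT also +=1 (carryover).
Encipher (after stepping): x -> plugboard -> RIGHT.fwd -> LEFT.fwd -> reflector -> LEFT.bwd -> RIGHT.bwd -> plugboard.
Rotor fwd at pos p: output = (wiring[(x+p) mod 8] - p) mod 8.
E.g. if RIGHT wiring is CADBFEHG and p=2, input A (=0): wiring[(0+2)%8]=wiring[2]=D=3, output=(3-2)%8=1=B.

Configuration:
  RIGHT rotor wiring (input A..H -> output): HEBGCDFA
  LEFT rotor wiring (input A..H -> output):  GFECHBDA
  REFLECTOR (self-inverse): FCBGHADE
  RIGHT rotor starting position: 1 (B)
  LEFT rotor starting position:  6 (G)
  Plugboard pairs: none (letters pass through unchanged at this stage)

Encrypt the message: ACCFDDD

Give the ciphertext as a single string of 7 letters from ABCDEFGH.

Answer: BDAECBH

Derivation:
Char 1 ('A'): step: R->2, L=6; A->plug->A->R->H->L->D->refl->G->L'->E->R'->B->plug->B
Char 2 ('C'): step: R->3, L=6; C->plug->C->R->A->L->F->refl->A->L'->C->R'->D->plug->D
Char 3 ('C'): step: R->4, L=6; C->plug->C->R->B->L->C->refl->B->L'->G->R'->A->plug->A
Char 4 ('F'): step: R->5, L=6; F->plug->F->R->E->L->G->refl->D->L'->H->R'->E->plug->E
Char 5 ('D'): step: R->6, L=6; D->plug->D->R->G->L->B->refl->C->L'->B->R'->C->plug->C
Char 6 ('D'): step: R->7, L=6; D->plug->D->R->C->L->A->refl->F->L'->A->R'->B->plug->B
Char 7 ('D'): step: R->0, L->7 (L advanced); D->plug->D->R->G->L->C->refl->B->L'->A->R'->H->plug->H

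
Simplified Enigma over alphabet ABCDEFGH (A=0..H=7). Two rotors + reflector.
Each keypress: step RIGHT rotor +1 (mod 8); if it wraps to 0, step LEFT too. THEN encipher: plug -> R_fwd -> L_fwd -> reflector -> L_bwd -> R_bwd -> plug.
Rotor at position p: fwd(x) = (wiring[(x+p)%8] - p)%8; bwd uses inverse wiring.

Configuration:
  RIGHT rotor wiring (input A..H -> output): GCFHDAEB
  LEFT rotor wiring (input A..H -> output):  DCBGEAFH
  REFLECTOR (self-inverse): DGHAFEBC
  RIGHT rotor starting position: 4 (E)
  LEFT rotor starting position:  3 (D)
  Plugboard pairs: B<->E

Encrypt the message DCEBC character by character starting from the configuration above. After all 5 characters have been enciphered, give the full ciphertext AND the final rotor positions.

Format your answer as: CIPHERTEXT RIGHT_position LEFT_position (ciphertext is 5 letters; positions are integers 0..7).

Char 1 ('D'): step: R->5, L=3; D->plug->D->R->B->L->B->refl->G->L'->H->R'->B->plug->E
Char 2 ('C'): step: R->6, L=3; C->plug->C->R->A->L->D->refl->A->L'->F->R'->G->plug->G
Char 3 ('E'): step: R->7, L=3; E->plug->B->R->H->L->G->refl->B->L'->B->R'->G->plug->G
Char 4 ('B'): step: R->0, L->4 (L advanced); B->plug->E->R->D->L->D->refl->A->L'->A->R'->F->plug->F
Char 5 ('C'): step: R->1, L=4; C->plug->C->R->G->L->F->refl->E->L'->B->R'->A->plug->A
Final: ciphertext=EGGFA, RIGHT=1, LEFT=4

Answer: EGGFA 1 4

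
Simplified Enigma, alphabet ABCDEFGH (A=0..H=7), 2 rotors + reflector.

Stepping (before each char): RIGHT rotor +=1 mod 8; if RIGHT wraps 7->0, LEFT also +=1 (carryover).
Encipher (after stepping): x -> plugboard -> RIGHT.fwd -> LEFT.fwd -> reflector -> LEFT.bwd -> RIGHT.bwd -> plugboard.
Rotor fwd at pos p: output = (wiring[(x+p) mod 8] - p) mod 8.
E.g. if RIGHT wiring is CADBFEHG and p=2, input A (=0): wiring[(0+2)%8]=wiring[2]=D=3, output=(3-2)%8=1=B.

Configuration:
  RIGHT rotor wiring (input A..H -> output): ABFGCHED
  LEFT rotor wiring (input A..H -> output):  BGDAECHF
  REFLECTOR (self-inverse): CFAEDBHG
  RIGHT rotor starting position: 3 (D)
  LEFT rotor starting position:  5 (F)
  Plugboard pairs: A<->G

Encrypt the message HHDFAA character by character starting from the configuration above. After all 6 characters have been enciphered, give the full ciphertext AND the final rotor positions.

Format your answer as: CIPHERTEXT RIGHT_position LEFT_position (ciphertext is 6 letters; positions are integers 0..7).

Char 1 ('H'): step: R->4, L=5; H->plug->H->R->C->L->A->refl->C->L'->B->R'->G->plug->A
Char 2 ('H'): step: R->5, L=5; H->plug->H->R->F->L->G->refl->H->L'->H->R'->B->plug->B
Char 3 ('D'): step: R->6, L=5; D->plug->D->R->D->L->E->refl->D->L'->G->R'->A->plug->G
Char 4 ('F'): step: R->7, L=5; F->plug->F->R->D->L->E->refl->D->L'->G->R'->D->plug->D
Char 5 ('A'): step: R->0, L->6 (L advanced); A->plug->G->R->E->L->F->refl->B->L'->A->R'->A->plug->G
Char 6 ('A'): step: R->1, L=6; A->plug->G->R->C->L->D->refl->E->L'->H->R'->H->plug->H
Final: ciphertext=ABGDGH, RIGHT=1, LEFT=6

Answer: ABGDGH 1 6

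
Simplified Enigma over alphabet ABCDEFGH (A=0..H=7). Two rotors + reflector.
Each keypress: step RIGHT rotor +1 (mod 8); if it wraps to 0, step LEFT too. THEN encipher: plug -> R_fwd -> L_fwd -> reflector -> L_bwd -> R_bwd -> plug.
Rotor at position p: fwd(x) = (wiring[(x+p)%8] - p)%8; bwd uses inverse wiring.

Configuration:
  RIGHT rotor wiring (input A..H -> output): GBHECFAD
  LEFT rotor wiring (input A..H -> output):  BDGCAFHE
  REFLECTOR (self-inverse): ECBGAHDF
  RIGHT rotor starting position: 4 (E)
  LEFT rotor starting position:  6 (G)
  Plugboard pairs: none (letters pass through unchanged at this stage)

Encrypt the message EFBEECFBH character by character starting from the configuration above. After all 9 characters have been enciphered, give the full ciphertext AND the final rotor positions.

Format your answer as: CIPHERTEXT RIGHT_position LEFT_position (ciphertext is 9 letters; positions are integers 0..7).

Answer: HCFCBDEFD 5 7

Derivation:
Char 1 ('E'): step: R->5, L=6; E->plug->E->R->E->L->A->refl->E->L'->F->R'->H->plug->H
Char 2 ('F'): step: R->6, L=6; F->plug->F->R->G->L->C->refl->B->L'->A->R'->C->plug->C
Char 3 ('B'): step: R->7, L=6; B->plug->B->R->H->L->H->refl->F->L'->D->R'->F->plug->F
Char 4 ('E'): step: R->0, L->7 (L advanced); E->plug->E->R->C->L->E->refl->A->L'->H->R'->C->plug->C
Char 5 ('E'): step: R->1, L=7; E->plug->E->R->E->L->D->refl->G->L'->G->R'->B->plug->B
Char 6 ('C'): step: R->2, L=7; C->plug->C->R->A->L->F->refl->H->L'->D->R'->D->plug->D
Char 7 ('F'): step: R->3, L=7; F->plug->F->R->D->L->H->refl->F->L'->A->R'->E->plug->E
Char 8 ('B'): step: R->4, L=7; B->plug->B->R->B->L->C->refl->B->L'->F->R'->F->plug->F
Char 9 ('H'): step: R->5, L=7; H->plug->H->R->F->L->B->refl->C->L'->B->R'->D->plug->D
Final: ciphertext=HCFCBDEFD, RIGHT=5, LEFT=7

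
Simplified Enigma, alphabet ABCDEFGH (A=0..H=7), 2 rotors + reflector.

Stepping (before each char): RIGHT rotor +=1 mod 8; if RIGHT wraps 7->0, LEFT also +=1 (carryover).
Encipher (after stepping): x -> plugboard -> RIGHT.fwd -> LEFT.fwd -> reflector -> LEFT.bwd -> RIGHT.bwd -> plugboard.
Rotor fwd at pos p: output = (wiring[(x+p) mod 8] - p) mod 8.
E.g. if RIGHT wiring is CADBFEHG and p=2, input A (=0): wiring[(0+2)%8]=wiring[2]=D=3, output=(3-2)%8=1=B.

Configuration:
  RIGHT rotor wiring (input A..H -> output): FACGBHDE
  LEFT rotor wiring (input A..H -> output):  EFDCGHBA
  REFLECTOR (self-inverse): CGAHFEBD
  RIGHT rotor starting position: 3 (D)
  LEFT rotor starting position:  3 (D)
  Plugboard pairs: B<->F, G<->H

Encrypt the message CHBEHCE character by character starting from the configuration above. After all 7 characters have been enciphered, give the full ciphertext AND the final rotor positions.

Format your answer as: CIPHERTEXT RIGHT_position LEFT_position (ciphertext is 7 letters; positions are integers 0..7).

Char 1 ('C'): step: R->4, L=3; C->plug->C->R->H->L->A->refl->C->L'->G->R'->G->plug->H
Char 2 ('H'): step: R->5, L=3; H->plug->G->R->B->L->D->refl->H->L'->A->R'->D->plug->D
Char 3 ('B'): step: R->6, L=3; B->plug->F->R->A->L->H->refl->D->L'->B->R'->H->plug->G
Char 4 ('E'): step: R->7, L=3; E->plug->E->R->H->L->A->refl->C->L'->G->R'->B->plug->F
Char 5 ('H'): step: R->0, L->4 (L advanced); H->plug->G->R->D->L->E->refl->F->L'->C->R'->C->plug->C
Char 6 ('C'): step: R->1, L=4; C->plug->C->R->F->L->B->refl->G->L'->H->R'->A->plug->A
Char 7 ('E'): step: R->2, L=4; E->plug->E->R->B->L->D->refl->H->L'->G->R'->H->plug->G
Final: ciphertext=HDGFCAG, RIGHT=2, LEFT=4

Answer: HDGFCAG 2 4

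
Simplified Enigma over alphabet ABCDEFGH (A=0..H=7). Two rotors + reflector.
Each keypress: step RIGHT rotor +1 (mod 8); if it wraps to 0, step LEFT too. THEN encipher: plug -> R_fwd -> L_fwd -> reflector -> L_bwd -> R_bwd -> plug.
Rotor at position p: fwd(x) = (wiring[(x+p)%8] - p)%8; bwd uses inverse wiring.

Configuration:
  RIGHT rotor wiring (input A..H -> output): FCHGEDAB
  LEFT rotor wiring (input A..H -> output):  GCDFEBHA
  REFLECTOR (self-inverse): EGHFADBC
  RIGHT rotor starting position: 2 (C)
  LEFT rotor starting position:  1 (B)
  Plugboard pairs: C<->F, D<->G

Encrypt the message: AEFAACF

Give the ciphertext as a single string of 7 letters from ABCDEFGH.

Char 1 ('A'): step: R->3, L=1; A->plug->A->R->D->L->D->refl->F->L'->H->R'->G->plug->D
Char 2 ('E'): step: R->4, L=1; E->plug->E->R->B->L->C->refl->H->L'->G->R'->F->plug->C
Char 3 ('F'): step: R->5, L=1; F->plug->C->R->E->L->A->refl->E->L'->C->R'->F->plug->C
Char 4 ('A'): step: R->6, L=1; A->plug->A->R->C->L->E->refl->A->L'->E->R'->D->plug->G
Char 5 ('A'): step: R->7, L=1; A->plug->A->R->C->L->E->refl->A->L'->E->R'->G->plug->D
Char 6 ('C'): step: R->0, L->2 (L advanced); C->plug->F->R->D->L->H->refl->C->L'->C->R'->B->plug->B
Char 7 ('F'): step: R->1, L=2; F->plug->C->R->F->L->G->refl->B->L'->A->R'->G->plug->D

Answer: DCCGDBD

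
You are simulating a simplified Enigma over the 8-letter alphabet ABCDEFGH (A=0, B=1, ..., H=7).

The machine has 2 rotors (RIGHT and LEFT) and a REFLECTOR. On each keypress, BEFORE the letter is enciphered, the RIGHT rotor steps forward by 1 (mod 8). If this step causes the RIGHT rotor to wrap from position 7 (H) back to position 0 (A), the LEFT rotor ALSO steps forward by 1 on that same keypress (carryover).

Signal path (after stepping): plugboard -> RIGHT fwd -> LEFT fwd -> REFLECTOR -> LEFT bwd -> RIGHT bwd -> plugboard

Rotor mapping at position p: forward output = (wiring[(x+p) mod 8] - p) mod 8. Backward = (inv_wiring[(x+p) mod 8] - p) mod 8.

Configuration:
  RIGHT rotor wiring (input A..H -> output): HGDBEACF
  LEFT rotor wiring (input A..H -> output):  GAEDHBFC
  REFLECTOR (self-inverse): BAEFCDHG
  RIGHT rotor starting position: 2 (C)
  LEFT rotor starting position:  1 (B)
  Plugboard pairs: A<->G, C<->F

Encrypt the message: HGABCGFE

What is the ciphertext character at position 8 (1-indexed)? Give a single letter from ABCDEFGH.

Char 1 ('H'): step: R->3, L=1; H->plug->H->R->A->L->H->refl->G->L'->D->R'->G->plug->A
Char 2 ('G'): step: R->4, L=1; G->plug->A->R->A->L->H->refl->G->L'->D->R'->E->plug->E
Char 3 ('A'): step: R->5, L=1; A->plug->G->R->E->L->A->refl->B->L'->G->R'->F->plug->C
Char 4 ('B'): step: R->6, L=1; B->plug->B->R->H->L->F->refl->D->L'->B->R'->C->plug->F
Char 5 ('C'): step: R->7, L=1; C->plug->F->R->F->L->E->refl->C->L'->C->R'->E->plug->E
Char 6 ('G'): step: R->0, L->2 (L advanced); G->plug->A->R->H->L->G->refl->H->L'->D->R'->C->plug->F
Char 7 ('F'): step: R->1, L=2; F->plug->C->R->A->L->C->refl->E->L'->G->R'->H->plug->H
Char 8 ('E'): step: R->2, L=2; E->plug->E->R->A->L->C->refl->E->L'->G->R'->D->plug->D

D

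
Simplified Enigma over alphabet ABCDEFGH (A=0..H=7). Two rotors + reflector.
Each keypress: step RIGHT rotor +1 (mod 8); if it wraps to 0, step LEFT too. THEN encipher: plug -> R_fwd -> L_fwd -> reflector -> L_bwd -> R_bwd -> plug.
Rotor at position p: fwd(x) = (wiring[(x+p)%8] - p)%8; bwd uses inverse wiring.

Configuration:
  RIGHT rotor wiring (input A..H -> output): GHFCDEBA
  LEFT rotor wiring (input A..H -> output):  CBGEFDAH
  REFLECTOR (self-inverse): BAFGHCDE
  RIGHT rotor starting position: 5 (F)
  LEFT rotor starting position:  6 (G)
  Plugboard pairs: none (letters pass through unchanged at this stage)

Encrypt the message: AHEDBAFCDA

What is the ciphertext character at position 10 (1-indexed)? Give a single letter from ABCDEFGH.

Char 1 ('A'): step: R->6, L=6; A->plug->A->R->D->L->D->refl->G->L'->F->R'->G->plug->G
Char 2 ('H'): step: R->7, L=6; H->plug->H->R->C->L->E->refl->H->L'->G->R'->D->plug->D
Char 3 ('E'): step: R->0, L->7 (L advanced); E->plug->E->R->D->L->H->refl->E->L'->G->R'->A->plug->A
Char 4 ('D'): step: R->1, L=7; D->plug->D->R->C->L->C->refl->F->L'->E->R'->B->plug->B
Char 5 ('B'): step: R->2, L=7; B->plug->B->R->A->L->A->refl->B->L'->H->R'->E->plug->E
Char 6 ('A'): step: R->3, L=7; A->plug->A->R->H->L->B->refl->A->L'->A->R'->B->plug->B
Char 7 ('F'): step: R->4, L=7; F->plug->F->R->D->L->H->refl->E->L'->G->R'->H->plug->H
Char 8 ('C'): step: R->5, L=7; C->plug->C->R->D->L->H->refl->E->L'->G->R'->H->plug->H
Char 9 ('D'): step: R->6, L=7; D->plug->D->R->B->L->D->refl->G->L'->F->R'->G->plug->G
Char 10 ('A'): step: R->7, L=7; A->plug->A->R->B->L->D->refl->G->L'->F->R'->G->plug->G

G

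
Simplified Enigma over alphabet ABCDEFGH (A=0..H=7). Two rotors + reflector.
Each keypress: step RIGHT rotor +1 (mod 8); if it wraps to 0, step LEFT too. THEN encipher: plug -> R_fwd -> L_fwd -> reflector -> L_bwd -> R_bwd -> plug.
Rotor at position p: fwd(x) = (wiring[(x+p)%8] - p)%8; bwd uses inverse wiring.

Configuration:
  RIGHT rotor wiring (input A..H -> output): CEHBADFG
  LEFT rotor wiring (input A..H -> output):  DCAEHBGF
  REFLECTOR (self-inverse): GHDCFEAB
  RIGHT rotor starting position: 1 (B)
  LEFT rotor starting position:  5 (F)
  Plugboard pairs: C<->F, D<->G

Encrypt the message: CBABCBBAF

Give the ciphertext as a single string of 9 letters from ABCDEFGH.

Char 1 ('C'): step: R->2, L=5; C->plug->F->R->E->L->F->refl->E->L'->A->R'->G->plug->D
Char 2 ('B'): step: R->3, L=5; B->plug->B->R->F->L->D->refl->C->L'->H->R'->F->plug->C
Char 3 ('A'): step: R->4, L=5; A->plug->A->R->E->L->F->refl->E->L'->A->R'->F->plug->C
Char 4 ('B'): step: R->5, L=5; B->plug->B->R->A->L->E->refl->F->L'->E->R'->G->plug->D
Char 5 ('C'): step: R->6, L=5; C->plug->F->R->D->L->G->refl->A->L'->C->R'->G->plug->D
Char 6 ('B'): step: R->7, L=5; B->plug->B->R->D->L->G->refl->A->L'->C->R'->E->plug->E
Char 7 ('B'): step: R->0, L->6 (L advanced); B->plug->B->R->E->L->C->refl->D->L'->H->R'->C->plug->F
Char 8 ('A'): step: R->1, L=6; A->plug->A->R->D->L->E->refl->F->L'->C->R'->E->plug->E
Char 9 ('F'): step: R->2, L=6; F->plug->C->R->G->L->B->refl->H->L'->B->R'->D->plug->G

Answer: DCCDDEFEG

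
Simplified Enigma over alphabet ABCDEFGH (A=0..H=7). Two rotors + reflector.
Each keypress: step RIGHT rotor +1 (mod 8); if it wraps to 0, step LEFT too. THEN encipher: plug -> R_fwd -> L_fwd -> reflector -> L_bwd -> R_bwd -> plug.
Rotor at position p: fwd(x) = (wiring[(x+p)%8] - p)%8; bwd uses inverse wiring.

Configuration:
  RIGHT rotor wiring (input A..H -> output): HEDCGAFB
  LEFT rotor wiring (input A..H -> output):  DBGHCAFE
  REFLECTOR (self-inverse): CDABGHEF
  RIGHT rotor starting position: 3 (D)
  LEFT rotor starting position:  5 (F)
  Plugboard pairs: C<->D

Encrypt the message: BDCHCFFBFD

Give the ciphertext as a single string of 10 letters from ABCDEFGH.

Char 1 ('B'): step: R->4, L=5; B->plug->B->R->E->L->E->refl->G->L'->D->R'->E->plug->E
Char 2 ('D'): step: R->5, L=5; D->plug->C->R->E->L->E->refl->G->L'->D->R'->A->plug->A
Char 3 ('C'): step: R->6, L=5; C->plug->D->R->G->L->C->refl->A->L'->B->R'->C->plug->D
Char 4 ('H'): step: R->7, L=5; H->plug->H->R->G->L->C->refl->A->L'->B->R'->G->plug->G
Char 5 ('C'): step: R->0, L->6 (L advanced); C->plug->D->R->C->L->F->refl->H->L'->A->R'->F->plug->F
Char 6 ('F'): step: R->1, L=6; F->plug->F->R->E->L->A->refl->C->L'->H->R'->E->plug->E
Char 7 ('F'): step: R->2, L=6; F->plug->F->R->H->L->C->refl->A->L'->E->R'->C->plug->D
Char 8 ('B'): step: R->3, L=6; B->plug->B->R->D->L->D->refl->B->L'->F->R'->C->plug->D
Char 9 ('F'): step: R->4, L=6; F->plug->F->R->A->L->H->refl->F->L'->C->R'->A->plug->A
Char 10 ('D'): step: R->5, L=6; D->plug->C->R->E->L->A->refl->C->L'->H->R'->E->plug->E

Answer: EADGFEDDAE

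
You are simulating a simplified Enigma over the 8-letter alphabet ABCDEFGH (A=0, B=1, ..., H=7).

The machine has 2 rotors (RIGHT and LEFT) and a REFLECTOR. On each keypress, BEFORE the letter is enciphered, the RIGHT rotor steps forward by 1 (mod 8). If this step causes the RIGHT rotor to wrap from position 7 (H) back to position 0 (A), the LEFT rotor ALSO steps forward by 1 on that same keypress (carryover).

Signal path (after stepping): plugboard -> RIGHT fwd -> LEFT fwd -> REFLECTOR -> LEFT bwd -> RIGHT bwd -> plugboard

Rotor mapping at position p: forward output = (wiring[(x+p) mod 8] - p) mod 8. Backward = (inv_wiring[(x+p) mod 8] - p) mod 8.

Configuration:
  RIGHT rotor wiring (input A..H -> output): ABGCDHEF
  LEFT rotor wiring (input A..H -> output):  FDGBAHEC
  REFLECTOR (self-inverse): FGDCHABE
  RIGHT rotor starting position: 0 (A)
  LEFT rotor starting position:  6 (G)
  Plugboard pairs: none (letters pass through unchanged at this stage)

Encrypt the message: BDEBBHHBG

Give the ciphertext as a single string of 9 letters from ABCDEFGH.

Char 1 ('B'): step: R->1, L=6; B->plug->B->R->F->L->D->refl->C->L'->G->R'->E->plug->E
Char 2 ('D'): step: R->2, L=6; D->plug->D->R->F->L->D->refl->C->L'->G->R'->G->plug->G
Char 3 ('E'): step: R->3, L=6; E->plug->E->R->C->L->H->refl->E->L'->B->R'->D->plug->D
Char 4 ('B'): step: R->4, L=6; B->plug->B->R->D->L->F->refl->A->L'->E->R'->E->plug->E
Char 5 ('B'): step: R->5, L=6; B->plug->B->R->H->L->B->refl->G->L'->A->R'->C->plug->C
Char 6 ('H'): step: R->6, L=6; H->plug->H->R->B->L->E->refl->H->L'->C->R'->C->plug->C
Char 7 ('H'): step: R->7, L=6; H->plug->H->R->F->L->D->refl->C->L'->G->R'->A->plug->A
Char 8 ('B'): step: R->0, L->7 (L advanced); B->plug->B->R->B->L->G->refl->B->L'->F->R'->H->plug->H
Char 9 ('G'): step: R->1, L=7; G->plug->G->R->E->L->C->refl->D->L'->A->R'->A->plug->A

Answer: EGDECCAHA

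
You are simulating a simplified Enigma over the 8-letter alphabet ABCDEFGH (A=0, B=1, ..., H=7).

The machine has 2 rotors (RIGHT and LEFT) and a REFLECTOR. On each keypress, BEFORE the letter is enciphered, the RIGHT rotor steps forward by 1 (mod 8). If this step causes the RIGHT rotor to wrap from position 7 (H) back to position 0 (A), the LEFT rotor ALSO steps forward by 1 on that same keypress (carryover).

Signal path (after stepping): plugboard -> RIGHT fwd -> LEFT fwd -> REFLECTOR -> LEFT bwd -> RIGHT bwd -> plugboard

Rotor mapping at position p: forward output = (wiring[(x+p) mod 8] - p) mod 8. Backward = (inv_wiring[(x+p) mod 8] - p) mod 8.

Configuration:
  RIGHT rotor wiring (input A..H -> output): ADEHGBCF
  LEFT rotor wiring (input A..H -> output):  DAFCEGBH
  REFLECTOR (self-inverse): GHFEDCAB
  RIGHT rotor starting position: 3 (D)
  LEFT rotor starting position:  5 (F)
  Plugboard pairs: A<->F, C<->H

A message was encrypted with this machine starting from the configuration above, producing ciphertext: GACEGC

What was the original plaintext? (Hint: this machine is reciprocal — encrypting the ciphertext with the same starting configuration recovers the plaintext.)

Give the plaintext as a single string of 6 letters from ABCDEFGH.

Answer: AHDABH

Derivation:
Char 1 ('G'): step: R->4, L=5; G->plug->G->R->A->L->B->refl->H->L'->H->R'->F->plug->A
Char 2 ('A'): step: R->5, L=5; A->plug->F->R->H->L->H->refl->B->L'->A->R'->C->plug->H
Char 3 ('C'): step: R->6, L=5; C->plug->H->R->D->L->G->refl->A->L'->F->R'->D->plug->D
Char 4 ('E'): step: R->7, L=5; E->plug->E->R->A->L->B->refl->H->L'->H->R'->F->plug->A
Char 5 ('G'): step: R->0, L->6 (L advanced); G->plug->G->R->C->L->F->refl->C->L'->D->R'->B->plug->B
Char 6 ('C'): step: R->1, L=6; C->plug->H->R->H->L->A->refl->G->L'->G->R'->C->plug->H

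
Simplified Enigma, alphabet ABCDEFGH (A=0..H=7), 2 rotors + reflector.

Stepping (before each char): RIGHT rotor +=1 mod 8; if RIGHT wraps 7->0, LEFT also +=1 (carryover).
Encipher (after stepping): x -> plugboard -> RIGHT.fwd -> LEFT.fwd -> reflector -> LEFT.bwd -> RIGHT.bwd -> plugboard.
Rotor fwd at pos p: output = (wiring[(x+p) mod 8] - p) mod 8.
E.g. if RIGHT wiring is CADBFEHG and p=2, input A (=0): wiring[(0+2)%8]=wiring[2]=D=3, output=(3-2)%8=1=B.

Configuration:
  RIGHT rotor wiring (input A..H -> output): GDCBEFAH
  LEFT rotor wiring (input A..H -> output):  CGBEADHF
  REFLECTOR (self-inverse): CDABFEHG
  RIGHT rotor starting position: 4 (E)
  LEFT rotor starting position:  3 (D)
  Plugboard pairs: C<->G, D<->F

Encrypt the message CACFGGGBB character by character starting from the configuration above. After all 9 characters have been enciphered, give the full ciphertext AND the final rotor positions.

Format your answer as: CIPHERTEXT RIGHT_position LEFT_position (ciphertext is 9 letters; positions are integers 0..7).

Answer: GEAECFDGG 5 4

Derivation:
Char 1 ('C'): step: R->5, L=3; C->plug->G->R->E->L->C->refl->A->L'->C->R'->C->plug->G
Char 2 ('A'): step: R->6, L=3; A->plug->A->R->C->L->A->refl->C->L'->E->R'->E->plug->E
Char 3 ('C'): step: R->7, L=3; C->plug->G->R->G->L->D->refl->B->L'->A->R'->A->plug->A
Char 4 ('F'): step: R->0, L->4 (L advanced); F->plug->D->R->B->L->H->refl->G->L'->E->R'->E->plug->E
Char 5 ('G'): step: R->1, L=4; G->plug->C->R->A->L->E->refl->F->L'->G->R'->G->plug->C
Char 6 ('G'): step: R->2, L=4; G->plug->C->R->C->L->D->refl->B->L'->D->R'->D->plug->F
Char 7 ('G'): step: R->3, L=4; G->plug->C->R->C->L->D->refl->B->L'->D->R'->F->plug->D
Char 8 ('B'): step: R->4, L=4; B->plug->B->R->B->L->H->refl->G->L'->E->R'->C->plug->G
Char 9 ('B'): step: R->5, L=4; B->plug->B->R->D->L->B->refl->D->L'->C->R'->C->plug->G
Final: ciphertext=GEAECFDGG, RIGHT=5, LEFT=4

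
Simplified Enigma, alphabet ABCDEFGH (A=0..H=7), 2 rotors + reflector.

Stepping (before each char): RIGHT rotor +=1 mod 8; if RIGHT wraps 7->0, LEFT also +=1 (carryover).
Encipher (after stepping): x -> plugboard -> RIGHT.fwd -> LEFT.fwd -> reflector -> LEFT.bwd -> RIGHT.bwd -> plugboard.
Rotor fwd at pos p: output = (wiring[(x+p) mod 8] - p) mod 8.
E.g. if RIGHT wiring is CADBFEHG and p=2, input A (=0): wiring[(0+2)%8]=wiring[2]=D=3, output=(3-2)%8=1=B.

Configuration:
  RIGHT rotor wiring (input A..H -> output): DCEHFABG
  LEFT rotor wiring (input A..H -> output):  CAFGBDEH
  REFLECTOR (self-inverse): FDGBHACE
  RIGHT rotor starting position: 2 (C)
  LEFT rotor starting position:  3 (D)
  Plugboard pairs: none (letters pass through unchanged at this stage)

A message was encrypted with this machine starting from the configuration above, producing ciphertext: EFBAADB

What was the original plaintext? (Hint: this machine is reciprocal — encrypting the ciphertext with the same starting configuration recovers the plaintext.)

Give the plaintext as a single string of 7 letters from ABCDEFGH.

Answer: FDEBGCC

Derivation:
Char 1 ('E'): step: R->3, L=3; E->plug->E->R->D->L->B->refl->D->L'->A->R'->F->plug->F
Char 2 ('F'): step: R->4, L=3; F->plug->F->R->G->L->F->refl->A->L'->C->R'->D->plug->D
Char 3 ('B'): step: R->5, L=3; B->plug->B->R->E->L->E->refl->H->L'->F->R'->E->plug->E
Char 4 ('A'): step: R->6, L=3; A->plug->A->R->D->L->B->refl->D->L'->A->R'->B->plug->B
Char 5 ('A'): step: R->7, L=3; A->plug->A->R->H->L->C->refl->G->L'->B->R'->G->plug->G
Char 6 ('D'): step: R->0, L->4 (L advanced); D->plug->D->R->H->L->C->refl->G->L'->E->R'->C->plug->C
Char 7 ('B'): step: R->1, L=4; B->plug->B->R->D->L->D->refl->B->L'->G->R'->C->plug->C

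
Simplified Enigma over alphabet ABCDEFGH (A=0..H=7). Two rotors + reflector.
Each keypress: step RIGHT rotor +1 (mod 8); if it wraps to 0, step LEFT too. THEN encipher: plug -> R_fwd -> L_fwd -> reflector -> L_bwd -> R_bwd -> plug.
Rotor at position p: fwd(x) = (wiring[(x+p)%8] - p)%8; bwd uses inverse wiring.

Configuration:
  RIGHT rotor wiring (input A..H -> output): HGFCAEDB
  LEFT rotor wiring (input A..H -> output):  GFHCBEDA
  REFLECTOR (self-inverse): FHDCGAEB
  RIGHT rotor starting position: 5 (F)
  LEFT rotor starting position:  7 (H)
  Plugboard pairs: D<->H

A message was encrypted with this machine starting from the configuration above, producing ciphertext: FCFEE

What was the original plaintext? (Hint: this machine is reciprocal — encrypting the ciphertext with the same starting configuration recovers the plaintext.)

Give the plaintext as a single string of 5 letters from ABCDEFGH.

Answer: AAHDF

Derivation:
Char 1 ('F'): step: R->6, L=7; F->plug->F->R->E->L->D->refl->C->L'->F->R'->A->plug->A
Char 2 ('C'): step: R->7, L=7; C->plug->C->R->H->L->E->refl->G->L'->C->R'->A->plug->A
Char 3 ('F'): step: R->0, L->0 (L advanced); F->plug->F->R->E->L->B->refl->H->L'->C->R'->D->plug->H
Char 4 ('E'): step: R->1, L=0; E->plug->E->R->D->L->C->refl->D->L'->G->R'->H->plug->D
Char 5 ('E'): step: R->2, L=0; E->plug->E->R->B->L->F->refl->A->L'->H->R'->F->plug->F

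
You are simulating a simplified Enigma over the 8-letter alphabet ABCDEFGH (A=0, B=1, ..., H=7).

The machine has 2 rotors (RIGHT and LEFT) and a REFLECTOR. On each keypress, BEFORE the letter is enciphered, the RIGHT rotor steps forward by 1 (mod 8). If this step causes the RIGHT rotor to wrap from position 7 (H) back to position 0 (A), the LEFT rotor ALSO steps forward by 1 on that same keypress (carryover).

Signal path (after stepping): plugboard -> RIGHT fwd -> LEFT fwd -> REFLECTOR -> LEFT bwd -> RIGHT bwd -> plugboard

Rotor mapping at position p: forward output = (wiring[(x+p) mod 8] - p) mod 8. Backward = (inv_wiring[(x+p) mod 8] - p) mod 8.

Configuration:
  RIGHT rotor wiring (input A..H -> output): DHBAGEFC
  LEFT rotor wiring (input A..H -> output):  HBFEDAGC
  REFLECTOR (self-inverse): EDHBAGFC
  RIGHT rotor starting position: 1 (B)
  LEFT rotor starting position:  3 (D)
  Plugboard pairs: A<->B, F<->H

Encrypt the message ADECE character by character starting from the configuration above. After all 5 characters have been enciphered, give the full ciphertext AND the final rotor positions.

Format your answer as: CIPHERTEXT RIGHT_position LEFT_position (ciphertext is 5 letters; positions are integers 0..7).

Answer: DFFFG 6 3

Derivation:
Char 1 ('A'): step: R->2, L=3; A->plug->B->R->G->L->G->refl->F->L'->C->R'->D->plug->D
Char 2 ('D'): step: R->3, L=3; D->plug->D->R->C->L->F->refl->G->L'->G->R'->H->plug->F
Char 3 ('E'): step: R->4, L=3; E->plug->E->R->H->L->C->refl->H->L'->E->R'->H->plug->F
Char 4 ('C'): step: R->5, L=3; C->plug->C->R->F->L->E->refl->A->L'->B->R'->H->plug->F
Char 5 ('E'): step: R->6, L=3; E->plug->E->R->D->L->D->refl->B->L'->A->R'->G->plug->G
Final: ciphertext=DFFFG, RIGHT=6, LEFT=3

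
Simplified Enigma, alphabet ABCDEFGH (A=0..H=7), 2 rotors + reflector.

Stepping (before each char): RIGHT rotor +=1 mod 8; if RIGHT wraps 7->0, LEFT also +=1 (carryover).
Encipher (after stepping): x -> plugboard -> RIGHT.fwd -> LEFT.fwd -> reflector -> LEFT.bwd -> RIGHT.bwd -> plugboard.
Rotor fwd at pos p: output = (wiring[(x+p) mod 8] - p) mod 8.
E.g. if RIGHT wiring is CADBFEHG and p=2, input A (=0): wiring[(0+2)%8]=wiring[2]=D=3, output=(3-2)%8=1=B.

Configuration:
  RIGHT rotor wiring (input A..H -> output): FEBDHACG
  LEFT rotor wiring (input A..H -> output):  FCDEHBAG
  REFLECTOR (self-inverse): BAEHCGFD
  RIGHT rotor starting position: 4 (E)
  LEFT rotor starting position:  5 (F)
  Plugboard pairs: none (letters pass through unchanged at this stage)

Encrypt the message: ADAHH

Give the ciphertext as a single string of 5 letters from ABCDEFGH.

Char 1 ('A'): step: R->5, L=5; A->plug->A->R->D->L->A->refl->B->L'->C->R'->H->plug->H
Char 2 ('D'): step: R->6, L=5; D->plug->D->R->G->L->H->refl->D->L'->B->R'->G->plug->G
Char 3 ('A'): step: R->7, L=5; A->plug->A->R->H->L->C->refl->E->L'->A->R'->F->plug->F
Char 4 ('H'): step: R->0, L->6 (L advanced); H->plug->H->R->G->L->B->refl->A->L'->B->R'->C->plug->C
Char 5 ('H'): step: R->1, L=6; H->plug->H->R->E->L->F->refl->G->L'->F->R'->G->plug->G

Answer: HGFCG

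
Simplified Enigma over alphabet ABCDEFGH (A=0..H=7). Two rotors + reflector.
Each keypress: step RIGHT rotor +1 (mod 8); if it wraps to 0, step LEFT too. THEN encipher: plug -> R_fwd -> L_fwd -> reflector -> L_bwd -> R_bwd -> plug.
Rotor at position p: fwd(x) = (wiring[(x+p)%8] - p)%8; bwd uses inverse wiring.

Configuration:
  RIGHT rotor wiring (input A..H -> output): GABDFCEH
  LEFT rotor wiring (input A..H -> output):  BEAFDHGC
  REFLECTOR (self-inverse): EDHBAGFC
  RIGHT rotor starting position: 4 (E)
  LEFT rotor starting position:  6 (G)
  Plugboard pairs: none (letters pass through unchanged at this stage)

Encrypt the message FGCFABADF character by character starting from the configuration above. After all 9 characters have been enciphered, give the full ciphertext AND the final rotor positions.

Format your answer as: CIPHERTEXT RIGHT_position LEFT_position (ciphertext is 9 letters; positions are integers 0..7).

Answer: ADAGEAFCC 5 7

Derivation:
Char 1 ('F'): step: R->5, L=6; F->plug->F->R->E->L->C->refl->H->L'->F->R'->A->plug->A
Char 2 ('G'): step: R->6, L=6; G->plug->G->R->H->L->B->refl->D->L'->C->R'->D->plug->D
Char 3 ('C'): step: R->7, L=6; C->plug->C->R->B->L->E->refl->A->L'->A->R'->A->plug->A
Char 4 ('F'): step: R->0, L->7 (L advanced); F->plug->F->R->C->L->F->refl->G->L'->E->R'->G->plug->G
Char 5 ('A'): step: R->1, L=7; A->plug->A->R->H->L->H->refl->C->L'->B->R'->E->plug->E
Char 6 ('B'): step: R->2, L=7; B->plug->B->R->B->L->C->refl->H->L'->H->R'->A->plug->A
Char 7 ('A'): step: R->3, L=7; A->plug->A->R->A->L->D->refl->B->L'->D->R'->F->plug->F
Char 8 ('D'): step: R->4, L=7; D->plug->D->R->D->L->B->refl->D->L'->A->R'->C->plug->C
Char 9 ('F'): step: R->5, L=7; F->plug->F->R->E->L->G->refl->F->L'->C->R'->C->plug->C
Final: ciphertext=ADAGEAFCC, RIGHT=5, LEFT=7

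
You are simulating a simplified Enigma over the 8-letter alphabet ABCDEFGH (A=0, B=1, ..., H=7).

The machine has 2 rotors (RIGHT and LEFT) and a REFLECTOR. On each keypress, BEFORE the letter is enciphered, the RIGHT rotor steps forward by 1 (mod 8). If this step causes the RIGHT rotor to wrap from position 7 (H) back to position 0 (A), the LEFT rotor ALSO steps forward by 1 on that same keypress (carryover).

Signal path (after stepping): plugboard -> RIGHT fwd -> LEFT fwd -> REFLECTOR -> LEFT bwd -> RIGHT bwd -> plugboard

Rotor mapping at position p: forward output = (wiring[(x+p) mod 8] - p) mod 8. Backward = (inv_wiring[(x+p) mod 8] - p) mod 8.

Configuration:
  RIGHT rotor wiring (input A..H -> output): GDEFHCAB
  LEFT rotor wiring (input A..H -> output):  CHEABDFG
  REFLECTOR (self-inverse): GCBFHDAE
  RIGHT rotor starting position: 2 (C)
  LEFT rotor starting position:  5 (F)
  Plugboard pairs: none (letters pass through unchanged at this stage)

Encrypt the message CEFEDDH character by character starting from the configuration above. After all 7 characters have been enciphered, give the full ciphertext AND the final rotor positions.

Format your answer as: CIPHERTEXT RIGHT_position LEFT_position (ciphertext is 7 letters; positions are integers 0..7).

Answer: DCABBBB 1 6

Derivation:
Char 1 ('C'): step: R->3, L=5; C->plug->C->R->H->L->E->refl->H->L'->F->R'->D->plug->D
Char 2 ('E'): step: R->4, L=5; E->plug->E->R->C->L->B->refl->C->L'->E->R'->C->plug->C
Char 3 ('F'): step: R->5, L=5; F->plug->F->R->H->L->E->refl->H->L'->F->R'->A->plug->A
Char 4 ('E'): step: R->6, L=5; E->plug->E->R->G->L->D->refl->F->L'->D->R'->B->plug->B
Char 5 ('D'): step: R->7, L=5; D->plug->D->R->F->L->H->refl->E->L'->H->R'->B->plug->B
Char 6 ('D'): step: R->0, L->6 (L advanced); D->plug->D->R->F->L->C->refl->B->L'->D->R'->B->plug->B
Char 7 ('H'): step: R->1, L=6; H->plug->H->R->F->L->C->refl->B->L'->D->R'->B->plug->B
Final: ciphertext=DCABBBB, RIGHT=1, LEFT=6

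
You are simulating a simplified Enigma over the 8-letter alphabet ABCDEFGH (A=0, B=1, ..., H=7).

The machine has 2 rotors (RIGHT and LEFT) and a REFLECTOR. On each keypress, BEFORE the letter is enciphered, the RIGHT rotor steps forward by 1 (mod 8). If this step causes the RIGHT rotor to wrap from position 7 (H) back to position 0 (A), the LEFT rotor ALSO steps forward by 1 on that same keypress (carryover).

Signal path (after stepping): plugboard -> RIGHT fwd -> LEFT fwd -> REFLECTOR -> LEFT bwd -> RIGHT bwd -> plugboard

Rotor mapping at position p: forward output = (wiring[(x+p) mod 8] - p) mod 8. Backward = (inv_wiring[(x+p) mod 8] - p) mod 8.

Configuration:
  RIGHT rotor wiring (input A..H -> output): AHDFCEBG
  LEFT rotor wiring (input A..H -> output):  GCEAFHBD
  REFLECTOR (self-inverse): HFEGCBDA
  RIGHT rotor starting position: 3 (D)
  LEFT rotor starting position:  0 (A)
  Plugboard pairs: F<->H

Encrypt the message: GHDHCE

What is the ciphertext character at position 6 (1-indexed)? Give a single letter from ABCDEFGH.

Char 1 ('G'): step: R->4, L=0; G->plug->G->R->H->L->D->refl->G->L'->A->R'->B->plug->B
Char 2 ('H'): step: R->5, L=0; H->plug->F->R->G->L->B->refl->F->L'->E->R'->B->plug->B
Char 3 ('D'): step: R->6, L=0; D->plug->D->R->B->L->C->refl->E->L'->C->R'->C->plug->C
Char 4 ('H'): step: R->7, L=0; H->plug->F->R->D->L->A->refl->H->L'->F->R'->G->plug->G
Char 5 ('C'): step: R->0, L->1 (L advanced); C->plug->C->R->D->L->E->refl->C->L'->G->R'->H->plug->F
Char 6 ('E'): step: R->1, L=1; E->plug->E->R->D->L->E->refl->C->L'->G->R'->A->plug->A

A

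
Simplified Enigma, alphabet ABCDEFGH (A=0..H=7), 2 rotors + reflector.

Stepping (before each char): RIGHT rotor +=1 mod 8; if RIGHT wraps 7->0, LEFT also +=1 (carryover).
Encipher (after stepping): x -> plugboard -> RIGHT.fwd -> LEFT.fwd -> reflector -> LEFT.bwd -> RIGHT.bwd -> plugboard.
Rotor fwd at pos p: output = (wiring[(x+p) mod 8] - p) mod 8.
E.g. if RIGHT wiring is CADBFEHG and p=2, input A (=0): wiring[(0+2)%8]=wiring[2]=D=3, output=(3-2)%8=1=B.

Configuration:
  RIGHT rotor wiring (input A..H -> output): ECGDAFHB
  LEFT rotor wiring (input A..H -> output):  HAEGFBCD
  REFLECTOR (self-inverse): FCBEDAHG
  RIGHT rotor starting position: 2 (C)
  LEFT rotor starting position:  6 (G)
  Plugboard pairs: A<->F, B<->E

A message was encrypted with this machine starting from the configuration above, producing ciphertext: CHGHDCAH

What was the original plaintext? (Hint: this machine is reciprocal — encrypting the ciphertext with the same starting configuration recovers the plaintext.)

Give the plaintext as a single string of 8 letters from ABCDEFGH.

Char 1 ('C'): step: R->3, L=6; C->plug->C->R->C->L->B->refl->C->L'->D->R'->H->plug->H
Char 2 ('H'): step: R->4, L=6; H->plug->H->R->H->L->D->refl->E->L'->A->R'->E->plug->B
Char 3 ('G'): step: R->5, L=6; G->plug->G->R->G->L->H->refl->G->L'->E->R'->C->plug->C
Char 4 ('H'): step: R->6, L=6; H->plug->H->R->H->L->D->refl->E->L'->A->R'->E->plug->B
Char 5 ('D'): step: R->7, L=6; D->plug->D->R->H->L->D->refl->E->L'->A->R'->H->plug->H
Char 6 ('C'): step: R->0, L->7 (L advanced); C->plug->C->R->G->L->C->refl->B->L'->C->R'->B->plug->E
Char 7 ('A'): step: R->1, L=7; A->plug->F->R->G->L->C->refl->B->L'->C->R'->C->plug->C
Char 8 ('H'): step: R->2, L=7; H->plug->H->R->A->L->E->refl->D->L'->H->R'->F->plug->A

Answer: HBCBHECA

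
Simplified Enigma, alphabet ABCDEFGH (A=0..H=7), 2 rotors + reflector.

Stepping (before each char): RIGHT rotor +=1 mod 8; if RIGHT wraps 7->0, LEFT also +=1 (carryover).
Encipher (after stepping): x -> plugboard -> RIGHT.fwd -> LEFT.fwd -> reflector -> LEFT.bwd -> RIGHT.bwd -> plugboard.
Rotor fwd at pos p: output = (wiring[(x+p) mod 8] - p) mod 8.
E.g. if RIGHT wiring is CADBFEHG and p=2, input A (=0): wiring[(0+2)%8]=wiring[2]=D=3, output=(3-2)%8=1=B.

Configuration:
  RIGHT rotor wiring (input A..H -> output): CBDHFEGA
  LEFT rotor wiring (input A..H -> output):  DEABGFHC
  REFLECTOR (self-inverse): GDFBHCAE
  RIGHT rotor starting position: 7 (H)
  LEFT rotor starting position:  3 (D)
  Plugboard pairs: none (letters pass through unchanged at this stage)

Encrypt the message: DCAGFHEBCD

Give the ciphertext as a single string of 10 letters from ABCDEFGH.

Char 1 ('D'): step: R->0, L->4 (L advanced); D->plug->D->R->H->L->F->refl->C->L'->A->R'->H->plug->H
Char 2 ('C'): step: R->1, L=4; C->plug->C->R->G->L->E->refl->H->L'->E->R'->D->plug->D
Char 3 ('A'): step: R->2, L=4; A->plug->A->R->B->L->B->refl->D->L'->C->R'->D->plug->D
Char 4 ('G'): step: R->3, L=4; G->plug->G->R->G->L->E->refl->H->L'->E->R'->A->plug->A
Char 5 ('F'): step: R->4, L=4; F->plug->F->R->F->L->A->refl->G->L'->D->R'->H->plug->H
Char 6 ('H'): step: R->5, L=4; H->plug->H->R->A->L->C->refl->F->L'->H->R'->A->plug->A
Char 7 ('E'): step: R->6, L=4; E->plug->E->R->F->L->A->refl->G->L'->D->R'->D->plug->D
Char 8 ('B'): step: R->7, L=4; B->plug->B->R->D->L->G->refl->A->L'->F->R'->G->plug->G
Char 9 ('C'): step: R->0, L->5 (L advanced); C->plug->C->R->D->L->G->refl->A->L'->A->R'->H->plug->H
Char 10 ('D'): step: R->1, L=5; D->plug->D->R->E->L->H->refl->E->L'->G->R'->C->plug->C

Answer: HDDAHADGHC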